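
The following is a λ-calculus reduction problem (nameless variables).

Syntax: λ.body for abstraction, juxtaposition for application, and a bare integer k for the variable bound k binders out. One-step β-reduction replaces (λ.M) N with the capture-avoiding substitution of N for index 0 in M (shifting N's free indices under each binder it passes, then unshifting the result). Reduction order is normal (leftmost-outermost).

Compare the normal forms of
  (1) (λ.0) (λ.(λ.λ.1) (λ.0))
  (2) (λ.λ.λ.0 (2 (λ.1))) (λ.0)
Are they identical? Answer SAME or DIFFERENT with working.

Answer: DIFFERENT — A ⇓ λ.λ.λ.0, B ⇓ λ.λ.0 (λ.1)

Derivation:
Term A:
  start: (λ.0) (λ.(λ.λ.1) (λ.0))
  →1  λ.(λ.λ.1) (λ.0)
  →2  λ.λ.λ.0

Term B:
  start: (λ.λ.λ.0 (2 (λ.1))) (λ.0)
  →1  λ.λ.0 ((λ.0) (λ.1))
  →2  λ.λ.0 (λ.1)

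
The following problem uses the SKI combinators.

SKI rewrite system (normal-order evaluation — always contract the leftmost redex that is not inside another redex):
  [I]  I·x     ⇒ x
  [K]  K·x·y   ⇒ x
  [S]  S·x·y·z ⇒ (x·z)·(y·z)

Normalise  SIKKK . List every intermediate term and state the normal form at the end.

Answer: normal form = KK  (in 3 steps)

Derivation:
  start: SIKKK
  [1] IK(KK)K
  [2] K(KK)K
  [3] KK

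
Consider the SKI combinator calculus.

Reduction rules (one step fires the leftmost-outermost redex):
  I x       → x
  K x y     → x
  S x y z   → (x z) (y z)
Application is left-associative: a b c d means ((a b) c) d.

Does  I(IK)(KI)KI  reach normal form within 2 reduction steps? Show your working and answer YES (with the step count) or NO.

Answer: NO — after 2 steps the term is K(KI)KI, not yet normal

Derivation:
  start: I(IK)(KI)KI
  →1  IK(KI)KI
  →2  K(KI)KI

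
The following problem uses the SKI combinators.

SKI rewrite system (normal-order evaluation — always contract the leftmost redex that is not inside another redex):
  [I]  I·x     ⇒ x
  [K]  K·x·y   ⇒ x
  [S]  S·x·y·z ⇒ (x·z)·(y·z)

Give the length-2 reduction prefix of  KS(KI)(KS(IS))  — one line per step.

Answer: after 2 steps: SS

Reduction:
  start: KS(KI)(KS(IS))
  [1] S(KS(IS))
  [2] SS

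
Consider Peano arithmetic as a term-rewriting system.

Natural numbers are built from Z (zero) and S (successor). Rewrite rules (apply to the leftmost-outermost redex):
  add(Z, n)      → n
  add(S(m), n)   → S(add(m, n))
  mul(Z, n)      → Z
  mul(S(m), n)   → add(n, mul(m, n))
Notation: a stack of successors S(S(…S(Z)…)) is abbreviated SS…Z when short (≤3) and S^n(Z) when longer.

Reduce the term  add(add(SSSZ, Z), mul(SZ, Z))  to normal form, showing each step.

  start: add(add(SSSZ, Z), mul(SZ, Z))
  [1] add(S(add(SSZ, Z)), mul(SZ, Z))
  [2] S(add(add(SSZ, Z), mul(SZ, Z)))
  [3] S(add(S(add(SZ, Z)), mul(SZ, Z)))
  [4] S(S(add(add(SZ, Z), mul(SZ, Z))))
  [5] S(S(add(S(add(Z, Z)), mul(SZ, Z))))
  [6] S(S(S(add(add(Z, Z), mul(SZ, Z)))))
  [7] S(S(S(add(Z, mul(SZ, Z)))))
  [8] S(S(S(mul(SZ, Z))))
  [9] S(S(S(add(Z, mul(Z, Z)))))
  [10] S(S(S(mul(Z, Z))))
  [11] SSSZ

Answer: normal form = SSSZ  (in 11 steps)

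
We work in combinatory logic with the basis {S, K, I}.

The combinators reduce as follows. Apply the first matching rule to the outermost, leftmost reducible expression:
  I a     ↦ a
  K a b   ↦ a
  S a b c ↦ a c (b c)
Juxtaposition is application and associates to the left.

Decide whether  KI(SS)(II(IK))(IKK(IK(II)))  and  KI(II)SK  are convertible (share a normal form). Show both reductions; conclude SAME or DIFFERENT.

Term A:
  start: KI(SS)(II(IK))(IKK(IK(II)))
  [1] I(II(IK))(IKK(IK(II)))
  [2] II(IK)(IKK(IK(II)))
  [3] I(IK)(IKK(IK(II)))
  [4] IK(IKK(IK(II)))
  [5] K(IKK(IK(II)))
  [6] K(KK(IK(II)))
  [7] KK

Term B:
  start: KI(II)SK
  [1] ISK
  [2] SK

Answer: DIFFERENT — A ⇓ KK, B ⇓ SK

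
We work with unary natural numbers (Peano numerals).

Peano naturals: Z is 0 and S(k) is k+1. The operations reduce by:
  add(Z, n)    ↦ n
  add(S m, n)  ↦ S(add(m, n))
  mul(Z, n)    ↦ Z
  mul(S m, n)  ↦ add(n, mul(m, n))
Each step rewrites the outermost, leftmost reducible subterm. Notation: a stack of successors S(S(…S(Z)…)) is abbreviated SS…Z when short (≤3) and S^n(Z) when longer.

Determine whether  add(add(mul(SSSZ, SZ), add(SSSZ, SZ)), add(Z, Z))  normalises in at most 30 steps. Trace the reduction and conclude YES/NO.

Answer: YES — reaches normal form S^7(Z) in 27 ≤ 30 steps

Derivation:
  start: add(add(mul(SSSZ, SZ), add(SSSZ, SZ)), add(Z, Z))
  →1  add(add(add(SZ, mul(SSZ, SZ)), add(SSSZ, SZ)), add(Z, Z))
  →2  add(add(S(add(Z, mul(SSZ, SZ))), add(SSSZ, SZ)), add(Z, Z))
  →3  add(S(add(add(Z, mul(SSZ, SZ)), add(SSSZ, SZ))), add(Z, Z))
  →4  S(add(add(add(Z, mul(SSZ, SZ)), add(SSSZ, SZ)), add(Z, Z)))
  →5  S(add(add(mul(SSZ, SZ), add(SSSZ, SZ)), add(Z, Z)))
  →6  S(add(add(add(SZ, mul(SZ, SZ)), add(SSSZ, SZ)), add(Z, Z)))
  →7  S(add(add(S(add(Z, mul(SZ, SZ))), add(SSSZ, SZ)), add(Z, Z)))
  →8  S(add(S(add(add(Z, mul(SZ, SZ)), add(SSSZ, SZ))), add(Z, Z)))
  →9  S(S(add(add(add(Z, mul(SZ, SZ)), add(SSSZ, SZ)), add(Z, Z))))
  →10  S(S(add(add(mul(SZ, SZ), add(SSSZ, SZ)), add(Z, Z))))
  →11  S(S(add(add(add(SZ, mul(Z, SZ)), add(SSSZ, SZ)), add(Z, Z))))
  →12  S(S(add(add(S(add(Z, mul(Z, SZ))), add(SSSZ, SZ)), add(Z, Z))))
  →13  S(S(add(S(add(add(Z, mul(Z, SZ)), add(SSSZ, SZ))), add(Z, Z))))
  →14  S(S(S(add(add(add(Z, mul(Z, SZ)), add(SSSZ, SZ)), add(Z, Z)))))
  →15  S(S(S(add(add(mul(Z, SZ), add(SSSZ, SZ)), add(Z, Z)))))
  →16  S(S(S(add(add(Z, add(SSSZ, SZ)), add(Z, Z)))))
  →17  S(S(S(add(add(SSSZ, SZ), add(Z, Z)))))
  →18  S(S(S(add(S(add(SSZ, SZ)), add(Z, Z)))))
  →19  S(S(S(S(add(add(SSZ, SZ), add(Z, Z))))))
  →20  S(S(S(S(add(S(add(SZ, SZ)), add(Z, Z))))))
  →21  S(S(S(S(S(add(add(SZ, SZ), add(Z, Z)))))))
  →22  S(S(S(S(S(add(S(add(Z, SZ)), add(Z, Z)))))))
  →23  S(S(S(S(S(S(add(add(Z, SZ), add(Z, Z))))))))
  →24  S(S(S(S(S(S(add(SZ, add(Z, Z))))))))
  →25  S(S(S(S(S(S(S(add(Z, add(Z, Z)))))))))
  →26  S(S(S(S(S(S(S(add(Z, Z))))))))
  →27  S^7(Z)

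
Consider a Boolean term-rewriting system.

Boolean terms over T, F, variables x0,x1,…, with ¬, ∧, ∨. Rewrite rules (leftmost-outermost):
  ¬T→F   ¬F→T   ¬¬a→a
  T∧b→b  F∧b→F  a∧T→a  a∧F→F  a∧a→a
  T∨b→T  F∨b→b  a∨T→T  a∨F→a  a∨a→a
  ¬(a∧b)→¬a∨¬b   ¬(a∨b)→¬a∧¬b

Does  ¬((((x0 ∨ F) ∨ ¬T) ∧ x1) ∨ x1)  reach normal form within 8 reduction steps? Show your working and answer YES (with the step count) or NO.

Answer: YES — reaches normal form (¬x0 ∨ ¬x1) ∧ ¬x1 in 8 ≤ 8 steps

Reduction:
  start: ¬((((x0 ∨ F) ∨ ¬T) ∧ x1) ∨ x1)
  →1  ¬(((x0 ∨ F) ∨ ¬T) ∧ x1) ∧ ¬x1
  →2  (¬((x0 ∨ F) ∨ ¬T) ∨ ¬x1) ∧ ¬x1
  →3  ((¬(x0 ∨ F) ∧ ¬¬T) ∨ ¬x1) ∧ ¬x1
  →4  (((¬x0 ∧ ¬F) ∧ ¬¬T) ∨ ¬x1) ∧ ¬x1
  →5  (((¬x0 ∧ T) ∧ ¬¬T) ∨ ¬x1) ∧ ¬x1
  →6  ((¬x0 ∧ ¬¬T) ∨ ¬x1) ∧ ¬x1
  →7  ((¬x0 ∧ T) ∨ ¬x1) ∧ ¬x1
  →8  (¬x0 ∨ ¬x1) ∧ ¬x1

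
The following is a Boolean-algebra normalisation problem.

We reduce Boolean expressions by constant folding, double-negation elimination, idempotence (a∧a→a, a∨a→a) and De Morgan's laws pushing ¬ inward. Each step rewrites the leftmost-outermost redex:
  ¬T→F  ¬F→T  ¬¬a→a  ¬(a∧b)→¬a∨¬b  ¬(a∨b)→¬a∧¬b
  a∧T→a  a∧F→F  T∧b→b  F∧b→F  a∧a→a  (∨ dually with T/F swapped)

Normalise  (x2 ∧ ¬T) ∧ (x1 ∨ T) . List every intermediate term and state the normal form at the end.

Answer: normal form = F  (in 3 steps)

Working:
  start: (x2 ∧ ¬T) ∧ (x1 ∨ T)
  [1] (x2 ∧ F) ∧ (x1 ∨ T)
  [2] F ∧ (x1 ∨ T)
  [3] F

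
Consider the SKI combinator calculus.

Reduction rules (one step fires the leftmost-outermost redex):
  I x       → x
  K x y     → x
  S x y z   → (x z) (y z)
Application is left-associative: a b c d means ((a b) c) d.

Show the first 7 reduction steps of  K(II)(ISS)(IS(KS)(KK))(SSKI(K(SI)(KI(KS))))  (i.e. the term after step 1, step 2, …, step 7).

  start: K(II)(ISS)(IS(KS)(KK))(SSKI(K(SI)(KI(KS))))
  →1  II(IS(KS)(KK))(SSKI(K(SI)(KI(KS))))
  →2  I(IS(KS)(KK))(SSKI(K(SI)(KI(KS))))
  →3  IS(KS)(KK)(SSKI(K(SI)(KI(KS))))
  →4  S(KS)(KK)(SSKI(K(SI)(KI(KS))))
  →5  KS(SSKI(K(SI)(KI(KS))))(KK(SSKI(K(SI)(KI(KS)))))
  →6  S(KK(SSKI(K(SI)(KI(KS)))))
  →7  SK

Answer: after 7 steps: SK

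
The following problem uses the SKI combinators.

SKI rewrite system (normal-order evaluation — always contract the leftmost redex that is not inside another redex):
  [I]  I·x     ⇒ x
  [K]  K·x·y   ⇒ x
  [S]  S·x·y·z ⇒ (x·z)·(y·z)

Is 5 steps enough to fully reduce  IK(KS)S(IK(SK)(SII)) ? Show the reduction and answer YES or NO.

  start: IK(KS)S(IK(SK)(SII))
  →1  K(KS)S(IK(SK)(SII))
  →2  KS(IK(SK)(SII))
  →3  S

Answer: YES — reaches normal form S in 3 ≤ 5 steps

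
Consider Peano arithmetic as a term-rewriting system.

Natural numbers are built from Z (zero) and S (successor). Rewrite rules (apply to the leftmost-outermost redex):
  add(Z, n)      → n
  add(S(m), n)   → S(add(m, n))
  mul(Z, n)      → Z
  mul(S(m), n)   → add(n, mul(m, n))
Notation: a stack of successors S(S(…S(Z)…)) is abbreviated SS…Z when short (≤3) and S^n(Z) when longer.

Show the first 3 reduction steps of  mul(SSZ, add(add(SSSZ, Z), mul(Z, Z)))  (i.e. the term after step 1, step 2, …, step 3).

  start: mul(SSZ, add(add(SSSZ, Z), mul(Z, Z)))
  →1  add(add(add(SSSZ, Z), mul(Z, Z)), mul(SZ, add(add(SSSZ, Z), mul(Z, Z))))
  →2  add(add(S(add(SSZ, Z)), mul(Z, Z)), mul(SZ, add(add(SSSZ, Z), mul(Z, Z))))
  →3  add(S(add(add(SSZ, Z), mul(Z, Z))), mul(SZ, add(add(SSSZ, Z), mul(Z, Z))))

Answer: after 3 steps: add(S(add(add(SSZ, Z), mul(Z, Z))), mul(SZ, add(add(SSSZ, Z), mul(Z, Z))))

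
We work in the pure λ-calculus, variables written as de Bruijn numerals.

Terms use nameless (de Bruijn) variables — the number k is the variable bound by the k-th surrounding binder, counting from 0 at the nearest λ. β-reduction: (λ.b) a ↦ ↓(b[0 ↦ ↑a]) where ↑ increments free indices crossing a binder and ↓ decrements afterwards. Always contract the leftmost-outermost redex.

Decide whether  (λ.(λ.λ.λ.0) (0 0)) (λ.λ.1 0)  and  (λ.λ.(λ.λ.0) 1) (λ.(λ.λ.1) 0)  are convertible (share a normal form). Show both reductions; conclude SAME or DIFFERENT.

Term A:
  start: (λ.(λ.λ.λ.0) (0 0)) (λ.λ.1 0)
  [1] (λ.λ.λ.0) ((λ.λ.1 0) (λ.λ.1 0))
  [2] λ.λ.0

Term B:
  start: (λ.λ.(λ.λ.0) 1) (λ.(λ.λ.1) 0)
  [1] λ.(λ.λ.0) (λ.(λ.λ.1) 0)
  [2] λ.λ.0

Answer: SAME — A ⇓ λ.λ.0, B ⇓ λ.λ.0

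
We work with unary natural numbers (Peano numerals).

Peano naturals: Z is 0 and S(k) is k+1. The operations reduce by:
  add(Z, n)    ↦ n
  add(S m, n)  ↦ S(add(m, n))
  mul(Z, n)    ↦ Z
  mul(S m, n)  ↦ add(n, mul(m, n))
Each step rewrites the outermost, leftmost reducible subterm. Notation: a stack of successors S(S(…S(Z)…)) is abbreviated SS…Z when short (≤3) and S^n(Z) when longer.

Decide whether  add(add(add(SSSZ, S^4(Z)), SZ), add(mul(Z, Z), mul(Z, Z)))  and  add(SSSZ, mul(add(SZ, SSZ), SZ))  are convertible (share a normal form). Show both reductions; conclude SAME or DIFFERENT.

Term A:
  start: add(add(add(SSSZ, S^4(Z)), SZ), add(mul(Z, Z), mul(Z, Z)))
  →1  add(add(S(add(SSZ, S^4(Z))), SZ), add(mul(Z, Z), mul(Z, Z)))
  →2  add(S(add(add(SSZ, S^4(Z)), SZ)), add(mul(Z, Z), mul(Z, Z)))
  →3  S(add(add(add(SSZ, S^4(Z)), SZ), add(mul(Z, Z), mul(Z, Z))))
  →4  S(add(add(S(add(SZ, S^4(Z))), SZ), add(mul(Z, Z), mul(Z, Z))))
  →5  S(add(S(add(add(SZ, S^4(Z)), SZ)), add(mul(Z, Z), mul(Z, Z))))
  →6  S(S(add(add(add(SZ, S^4(Z)), SZ), add(mul(Z, Z), mul(Z, Z)))))
  →7  S(S(add(add(S(add(Z, S^4(Z))), SZ), add(mul(Z, Z), mul(Z, Z)))))
  →8  S(S(add(S(add(add(Z, S^4(Z)), SZ)), add(mul(Z, Z), mul(Z, Z)))))
  →9  S(S(S(add(add(add(Z, S^4(Z)), SZ), add(mul(Z, Z), mul(Z, Z))))))
  →10  S(S(S(add(add(S^4(Z), SZ), add(mul(Z, Z), mul(Z, Z))))))
  →11  S(S(S(add(S(add(SSSZ, SZ)), add(mul(Z, Z), mul(Z, Z))))))
  →12  S(S(S(S(add(add(SSSZ, SZ), add(mul(Z, Z), mul(Z, Z)))))))
  →13  S(S(S(S(add(S(add(SSZ, SZ)), add(mul(Z, Z), mul(Z, Z)))))))
  →14  S(S(S(S(S(add(add(SSZ, SZ), add(mul(Z, Z), mul(Z, Z))))))))
  →15  S(S(S(S(S(add(S(add(SZ, SZ)), add(mul(Z, Z), mul(Z, Z))))))))
  →16  S(S(S(S(S(S(add(add(SZ, SZ), add(mul(Z, Z), mul(Z, Z)))))))))
  →17  S(S(S(S(S(S(add(S(add(Z, SZ)), add(mul(Z, Z), mul(Z, Z)))))))))
  →18  S(S(S(S(S(S(S(add(add(Z, SZ), add(mul(Z, Z), mul(Z, Z))))))))))
  →19  S(S(S(S(S(S(S(add(SZ, add(mul(Z, Z), mul(Z, Z))))))))))
  →20  S(S(S(S(S(S(S(S(add(Z, add(mul(Z, Z), mul(Z, Z)))))))))))
  →21  S(S(S(S(S(S(S(S(add(mul(Z, Z), mul(Z, Z))))))))))
  →22  S(S(S(S(S(S(S(S(add(Z, mul(Z, Z))))))))))
  →23  S(S(S(S(S(S(S(S(mul(Z, Z)))))))))
  →24  S^8(Z)

Term B:
  start: add(SSSZ, mul(add(SZ, SSZ), SZ))
  →1  S(add(SSZ, mul(add(SZ, SSZ), SZ)))
  →2  S(S(add(SZ, mul(add(SZ, SSZ), SZ))))
  →3  S(S(S(add(Z, mul(add(SZ, SSZ), SZ)))))
  →4  S(S(S(mul(add(SZ, SSZ), SZ))))
  →5  S(S(S(mul(S(add(Z, SSZ)), SZ))))
  →6  S(S(S(add(SZ, mul(add(Z, SSZ), SZ)))))
  →7  S(S(S(S(add(Z, mul(add(Z, SSZ), SZ))))))
  →8  S(S(S(S(mul(add(Z, SSZ), SZ)))))
  →9  S(S(S(S(mul(SSZ, SZ)))))
  →10  S(S(S(S(add(SZ, mul(SZ, SZ))))))
  →11  S(S(S(S(S(add(Z, mul(SZ, SZ)))))))
  →12  S(S(S(S(S(mul(SZ, SZ))))))
  →13  S(S(S(S(S(add(SZ, mul(Z, SZ)))))))
  →14  S(S(S(S(S(S(add(Z, mul(Z, SZ))))))))
  →15  S(S(S(S(S(S(mul(Z, SZ)))))))
  →16  S^6(Z)

Answer: DIFFERENT — A ⇓ S^8(Z), B ⇓ S^6(Z)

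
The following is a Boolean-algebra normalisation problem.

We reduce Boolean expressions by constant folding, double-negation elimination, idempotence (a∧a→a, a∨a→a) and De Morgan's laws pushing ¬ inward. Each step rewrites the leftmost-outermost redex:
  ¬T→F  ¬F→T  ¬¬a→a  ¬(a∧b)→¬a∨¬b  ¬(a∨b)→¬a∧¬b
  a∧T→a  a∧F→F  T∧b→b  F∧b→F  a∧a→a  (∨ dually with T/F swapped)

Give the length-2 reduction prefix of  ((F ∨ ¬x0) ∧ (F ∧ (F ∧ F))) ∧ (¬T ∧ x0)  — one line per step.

  start: ((F ∨ ¬x0) ∧ (F ∧ (F ∧ F))) ∧ (¬T ∧ x0)
  →1  (¬x0 ∧ (F ∧ (F ∧ F))) ∧ (¬T ∧ x0)
  →2  (¬x0 ∧ F) ∧ (¬T ∧ x0)

Answer: after 2 steps: (¬x0 ∧ F) ∧ (¬T ∧ x0)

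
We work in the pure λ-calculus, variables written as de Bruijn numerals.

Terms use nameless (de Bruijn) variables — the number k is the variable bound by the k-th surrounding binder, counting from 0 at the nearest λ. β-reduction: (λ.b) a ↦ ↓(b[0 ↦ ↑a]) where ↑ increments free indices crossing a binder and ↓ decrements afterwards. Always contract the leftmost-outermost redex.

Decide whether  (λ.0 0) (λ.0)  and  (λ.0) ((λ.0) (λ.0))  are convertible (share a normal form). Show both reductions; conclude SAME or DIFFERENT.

Answer: SAME — A ⇓ λ.0, B ⇓ λ.0

Derivation:
Term A:
  start: (λ.0 0) (λ.0)
  [1] (λ.0) (λ.0)
  [2] λ.0

Term B:
  start: (λ.0) ((λ.0) (λ.0))
  [1] (λ.0) (λ.0)
  [2] λ.0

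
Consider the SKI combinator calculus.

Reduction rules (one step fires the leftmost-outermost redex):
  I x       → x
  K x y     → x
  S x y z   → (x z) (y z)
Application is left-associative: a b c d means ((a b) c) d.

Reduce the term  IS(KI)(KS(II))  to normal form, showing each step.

Answer: normal form = S(KI)S  (in 2 steps)

Derivation:
  start: IS(KI)(KS(II))
  →1  S(KI)(KS(II))
  →2  S(KI)S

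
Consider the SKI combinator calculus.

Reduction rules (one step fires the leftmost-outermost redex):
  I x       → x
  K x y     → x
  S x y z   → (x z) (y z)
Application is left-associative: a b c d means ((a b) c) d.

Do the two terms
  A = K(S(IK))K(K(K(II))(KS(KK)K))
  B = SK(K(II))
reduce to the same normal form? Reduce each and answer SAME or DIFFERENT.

Term A:
  start: K(S(IK))K(K(K(II))(KS(KK)K))
  [1] S(IK)(K(K(II))(KS(KK)K))
  [2] SK(K(K(II))(KS(KK)K))
  [3] SK(K(II))
  [4] SK(KI)

Term B:
  start: SK(K(II))
  [1] SK(KI)

Answer: SAME — A ⇓ SK(KI), B ⇓ SK(KI)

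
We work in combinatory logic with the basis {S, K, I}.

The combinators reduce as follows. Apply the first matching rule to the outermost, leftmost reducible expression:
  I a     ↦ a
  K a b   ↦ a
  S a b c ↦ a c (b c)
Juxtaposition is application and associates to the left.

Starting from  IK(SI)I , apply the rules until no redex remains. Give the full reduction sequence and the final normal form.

Answer: normal form = SI  (in 2 steps)

Working:
  start: IK(SI)I
  [1] K(SI)I
  [2] SI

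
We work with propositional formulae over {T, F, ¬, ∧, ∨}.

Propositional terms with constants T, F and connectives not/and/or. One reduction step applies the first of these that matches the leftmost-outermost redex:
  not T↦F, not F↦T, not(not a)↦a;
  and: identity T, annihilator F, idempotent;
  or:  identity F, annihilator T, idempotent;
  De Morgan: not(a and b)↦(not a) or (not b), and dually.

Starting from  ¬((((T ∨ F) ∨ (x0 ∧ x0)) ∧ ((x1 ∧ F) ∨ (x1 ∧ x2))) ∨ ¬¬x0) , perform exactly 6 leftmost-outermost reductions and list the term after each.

Answer: after 6 steps: ((F ∧ ¬(x0 ∧ x0)) ∨ ¬((x1 ∧ F) ∨ (x1 ∧ x2))) ∧ ¬¬¬x0

Derivation:
  start: ¬((((T ∨ F) ∨ (x0 ∧ x0)) ∧ ((x1 ∧ F) ∨ (x1 ∧ x2))) ∨ ¬¬x0)
  step 1: ¬(((T ∨ F) ∨ (x0 ∧ x0)) ∧ ((x1 ∧ F) ∨ (x1 ∧ x2))) ∧ ¬¬¬x0
  step 2: (¬((T ∨ F) ∨ (x0 ∧ x0)) ∨ ¬((x1 ∧ F) ∨ (x1 ∧ x2))) ∧ ¬¬¬x0
  step 3: ((¬(T ∨ F) ∧ ¬(x0 ∧ x0)) ∨ ¬((x1 ∧ F) ∨ (x1 ∧ x2))) ∧ ¬¬¬x0
  step 4: (((¬T ∧ ¬F) ∧ ¬(x0 ∧ x0)) ∨ ¬((x1 ∧ F) ∨ (x1 ∧ x2))) ∧ ¬¬¬x0
  step 5: (((F ∧ ¬F) ∧ ¬(x0 ∧ x0)) ∨ ¬((x1 ∧ F) ∨ (x1 ∧ x2))) ∧ ¬¬¬x0
  step 6: ((F ∧ ¬(x0 ∧ x0)) ∨ ¬((x1 ∧ F) ∨ (x1 ∧ x2))) ∧ ¬¬¬x0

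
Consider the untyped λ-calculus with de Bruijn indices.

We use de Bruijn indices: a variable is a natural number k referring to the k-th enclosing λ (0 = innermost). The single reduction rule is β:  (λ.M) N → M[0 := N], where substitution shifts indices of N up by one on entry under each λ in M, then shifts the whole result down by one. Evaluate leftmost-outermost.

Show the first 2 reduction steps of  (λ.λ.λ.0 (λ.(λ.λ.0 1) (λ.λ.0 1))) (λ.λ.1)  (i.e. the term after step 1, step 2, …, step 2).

  start: (λ.λ.λ.0 (λ.(λ.λ.0 1) (λ.λ.0 1))) (λ.λ.1)
  step 1: λ.λ.0 (λ.(λ.λ.0 1) (λ.λ.0 1))
  step 2: λ.λ.0 (λ.λ.0 (λ.λ.0 1))

Answer: after 2 steps: λ.λ.0 (λ.λ.0 (λ.λ.0 1))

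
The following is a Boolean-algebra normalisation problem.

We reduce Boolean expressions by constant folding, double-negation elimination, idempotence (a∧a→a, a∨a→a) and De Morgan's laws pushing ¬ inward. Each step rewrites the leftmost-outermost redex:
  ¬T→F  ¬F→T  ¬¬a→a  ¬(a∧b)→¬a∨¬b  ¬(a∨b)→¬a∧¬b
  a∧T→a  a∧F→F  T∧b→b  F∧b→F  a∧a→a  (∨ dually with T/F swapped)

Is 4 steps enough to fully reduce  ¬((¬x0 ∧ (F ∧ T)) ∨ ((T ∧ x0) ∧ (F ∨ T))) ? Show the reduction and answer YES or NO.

Answer: NO — after 4 steps the term is (x0 ∨ (¬F ∨ ¬T)) ∧ ¬((T ∧ x0) ∧ (F ∨ T)), not yet normal

Derivation:
  start: ¬((¬x0 ∧ (F ∧ T)) ∨ ((T ∧ x0) ∧ (F ∨ T)))
  step 1: ¬(¬x0 ∧ (F ∧ T)) ∧ ¬((T ∧ x0) ∧ (F ∨ T))
  step 2: (¬¬x0 ∨ ¬(F ∧ T)) ∧ ¬((T ∧ x0) ∧ (F ∨ T))
  step 3: (x0 ∨ ¬(F ∧ T)) ∧ ¬((T ∧ x0) ∧ (F ∨ T))
  step 4: (x0 ∨ (¬F ∨ ¬T)) ∧ ¬((T ∧ x0) ∧ (F ∨ T))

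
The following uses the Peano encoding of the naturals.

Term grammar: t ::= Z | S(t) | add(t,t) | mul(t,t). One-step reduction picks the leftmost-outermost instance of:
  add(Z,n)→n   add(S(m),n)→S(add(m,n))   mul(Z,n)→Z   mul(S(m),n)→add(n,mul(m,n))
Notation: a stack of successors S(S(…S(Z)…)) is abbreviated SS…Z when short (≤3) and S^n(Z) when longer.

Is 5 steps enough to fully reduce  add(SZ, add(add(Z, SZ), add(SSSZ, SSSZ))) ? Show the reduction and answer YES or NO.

Answer: NO — after 5 steps the term is S(S(add(SSSZ, SSSZ))), not yet normal

Reduction:
  start: add(SZ, add(add(Z, SZ), add(SSSZ, SSSZ)))
  step 1: S(add(Z, add(add(Z, SZ), add(SSSZ, SSSZ))))
  step 2: S(add(add(Z, SZ), add(SSSZ, SSSZ)))
  step 3: S(add(SZ, add(SSSZ, SSSZ)))
  step 4: S(S(add(Z, add(SSSZ, SSSZ))))
  step 5: S(S(add(SSSZ, SSSZ)))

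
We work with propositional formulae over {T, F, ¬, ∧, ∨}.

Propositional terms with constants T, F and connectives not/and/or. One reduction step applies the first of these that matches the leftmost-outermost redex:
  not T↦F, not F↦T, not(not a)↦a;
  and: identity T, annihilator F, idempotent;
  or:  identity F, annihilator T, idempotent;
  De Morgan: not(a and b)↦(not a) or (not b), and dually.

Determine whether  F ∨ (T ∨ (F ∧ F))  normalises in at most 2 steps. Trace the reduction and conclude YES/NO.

Answer: YES — reaches normal form T in 2 ≤ 2 steps

Derivation:
  start: F ∨ (T ∨ (F ∧ F))
  →1  T ∨ (F ∧ F)
  →2  T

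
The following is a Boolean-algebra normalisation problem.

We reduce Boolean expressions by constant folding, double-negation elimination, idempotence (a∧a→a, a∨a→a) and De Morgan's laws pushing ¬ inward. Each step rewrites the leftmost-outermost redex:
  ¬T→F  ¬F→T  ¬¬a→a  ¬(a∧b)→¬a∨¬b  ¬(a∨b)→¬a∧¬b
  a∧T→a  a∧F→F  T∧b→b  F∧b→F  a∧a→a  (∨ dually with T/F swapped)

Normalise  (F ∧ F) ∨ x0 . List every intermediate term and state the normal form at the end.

  start: (F ∧ F) ∨ x0
  →1  F ∨ x0
  →2  x0

Answer: normal form = x0  (in 2 steps)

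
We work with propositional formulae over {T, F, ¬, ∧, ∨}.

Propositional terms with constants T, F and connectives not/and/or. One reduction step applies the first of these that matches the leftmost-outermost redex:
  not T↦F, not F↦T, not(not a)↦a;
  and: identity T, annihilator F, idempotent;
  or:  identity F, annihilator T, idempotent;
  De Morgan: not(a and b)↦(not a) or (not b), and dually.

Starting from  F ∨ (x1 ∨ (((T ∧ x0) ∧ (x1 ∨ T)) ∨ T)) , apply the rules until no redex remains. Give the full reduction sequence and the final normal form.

  start: F ∨ (x1 ∨ (((T ∧ x0) ∧ (x1 ∨ T)) ∨ T))
  step 1: x1 ∨ (((T ∧ x0) ∧ (x1 ∨ T)) ∨ T)
  step 2: x1 ∨ T
  step 3: T

Answer: normal form = T  (in 3 steps)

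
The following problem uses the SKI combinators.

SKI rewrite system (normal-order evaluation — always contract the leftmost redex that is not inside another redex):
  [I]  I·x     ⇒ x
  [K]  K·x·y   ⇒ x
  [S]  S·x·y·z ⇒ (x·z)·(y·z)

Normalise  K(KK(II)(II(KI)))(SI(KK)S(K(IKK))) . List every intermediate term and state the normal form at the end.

Answer: normal form = K(KI)  (in 4 steps)

Working:
  start: K(KK(II)(II(KI)))(SI(KK)S(K(IKK)))
  →1  KK(II)(II(KI))
  →2  K(II(KI))
  →3  K(I(KI))
  →4  K(KI)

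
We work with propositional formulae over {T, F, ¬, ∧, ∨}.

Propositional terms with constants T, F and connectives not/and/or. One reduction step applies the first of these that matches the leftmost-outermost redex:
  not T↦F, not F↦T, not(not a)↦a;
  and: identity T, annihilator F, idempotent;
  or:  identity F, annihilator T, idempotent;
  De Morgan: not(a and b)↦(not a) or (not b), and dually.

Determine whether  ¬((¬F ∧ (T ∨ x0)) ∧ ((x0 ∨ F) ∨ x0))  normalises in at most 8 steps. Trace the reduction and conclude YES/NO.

Answer: NO — after 8 steps the term is ¬((x0 ∨ F) ∨ x0), not yet normal

Reduction:
  start: ¬((¬F ∧ (T ∨ x0)) ∧ ((x0 ∨ F) ∨ x0))
  →1  ¬(¬F ∧ (T ∨ x0)) ∨ ¬((x0 ∨ F) ∨ x0)
  →2  (¬¬F ∨ ¬(T ∨ x0)) ∨ ¬((x0 ∨ F) ∨ x0)
  →3  (F ∨ ¬(T ∨ x0)) ∨ ¬((x0 ∨ F) ∨ x0)
  →4  ¬(T ∨ x0) ∨ ¬((x0 ∨ F) ∨ x0)
  →5  (¬T ∧ ¬x0) ∨ ¬((x0 ∨ F) ∨ x0)
  →6  (F ∧ ¬x0) ∨ ¬((x0 ∨ F) ∨ x0)
  →7  F ∨ ¬((x0 ∨ F) ∨ x0)
  →8  ¬((x0 ∨ F) ∨ x0)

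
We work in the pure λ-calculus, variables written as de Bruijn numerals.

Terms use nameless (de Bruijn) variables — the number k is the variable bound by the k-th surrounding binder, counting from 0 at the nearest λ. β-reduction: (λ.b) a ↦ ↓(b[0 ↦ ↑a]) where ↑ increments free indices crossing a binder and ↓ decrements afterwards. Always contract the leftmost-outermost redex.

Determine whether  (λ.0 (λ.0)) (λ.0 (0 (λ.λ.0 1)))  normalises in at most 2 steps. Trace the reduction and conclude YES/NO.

  start: (λ.0 (λ.0)) (λ.0 (0 (λ.λ.0 1)))
  [1] (λ.0 (0 (λ.λ.0 1))) (λ.0)
  [2] (λ.0) ((λ.0) (λ.λ.0 1))

Answer: NO — after 2 steps the term is (λ.0) ((λ.0) (λ.λ.0 1)), not yet normal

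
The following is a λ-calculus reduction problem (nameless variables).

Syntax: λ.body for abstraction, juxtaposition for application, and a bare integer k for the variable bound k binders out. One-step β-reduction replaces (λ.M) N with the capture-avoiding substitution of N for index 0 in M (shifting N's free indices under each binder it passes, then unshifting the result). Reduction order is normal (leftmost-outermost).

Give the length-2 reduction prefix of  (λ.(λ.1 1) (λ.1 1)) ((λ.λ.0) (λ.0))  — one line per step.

Answer: after 2 steps: (λ.λ.0) (λ.0) ((λ.λ.0) (λ.0))

Derivation:
  start: (λ.(λ.1 1) (λ.1 1)) ((λ.λ.0) (λ.0))
  →1  (λ.(λ.λ.0) (λ.0) ((λ.λ.0) (λ.0))) (λ.(λ.λ.0) (λ.0) ((λ.λ.0) (λ.0)))
  →2  (λ.λ.0) (λ.0) ((λ.λ.0) (λ.0))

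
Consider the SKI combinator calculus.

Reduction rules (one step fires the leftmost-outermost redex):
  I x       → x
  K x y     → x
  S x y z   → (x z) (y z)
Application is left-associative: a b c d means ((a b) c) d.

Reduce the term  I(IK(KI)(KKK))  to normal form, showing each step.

  start: I(IK(KI)(KKK))
  →1  IK(KI)(KKK)
  →2  K(KI)(KKK)
  →3  KI

Answer: normal form = KI  (in 3 steps)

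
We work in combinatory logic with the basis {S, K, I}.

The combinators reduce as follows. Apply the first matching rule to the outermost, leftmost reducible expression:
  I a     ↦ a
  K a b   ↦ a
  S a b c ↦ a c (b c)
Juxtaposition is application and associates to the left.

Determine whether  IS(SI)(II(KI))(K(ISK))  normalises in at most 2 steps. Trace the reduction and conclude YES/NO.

Answer: NO — after 2 steps the term is SI(K(ISK))(II(KI)(K(ISK))), not yet normal

Reduction:
  start: IS(SI)(II(KI))(K(ISK))
  [1] S(SI)(II(KI))(K(ISK))
  [2] SI(K(ISK))(II(KI)(K(ISK)))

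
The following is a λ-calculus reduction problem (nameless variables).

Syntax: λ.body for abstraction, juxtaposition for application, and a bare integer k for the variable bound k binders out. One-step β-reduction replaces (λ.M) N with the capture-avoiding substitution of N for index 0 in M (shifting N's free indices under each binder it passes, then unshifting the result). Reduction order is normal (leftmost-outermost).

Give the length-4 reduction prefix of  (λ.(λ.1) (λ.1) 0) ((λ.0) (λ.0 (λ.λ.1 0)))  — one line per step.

  start: (λ.(λ.1) (λ.1) 0) ((λ.0) (λ.0 (λ.λ.1 0)))
  step 1: (λ.(λ.0) (λ.0 (λ.λ.1 0))) (λ.(λ.0) (λ.0 (λ.λ.1 0))) ((λ.0) (λ.0 (λ.λ.1 0)))
  step 2: (λ.0) (λ.0 (λ.λ.1 0)) ((λ.0) (λ.0 (λ.λ.1 0)))
  step 3: (λ.0 (λ.λ.1 0)) ((λ.0) (λ.0 (λ.λ.1 0)))
  step 4: (λ.0) (λ.0 (λ.λ.1 0)) (λ.λ.1 0)

Answer: after 4 steps: (λ.0) (λ.0 (λ.λ.1 0)) (λ.λ.1 0)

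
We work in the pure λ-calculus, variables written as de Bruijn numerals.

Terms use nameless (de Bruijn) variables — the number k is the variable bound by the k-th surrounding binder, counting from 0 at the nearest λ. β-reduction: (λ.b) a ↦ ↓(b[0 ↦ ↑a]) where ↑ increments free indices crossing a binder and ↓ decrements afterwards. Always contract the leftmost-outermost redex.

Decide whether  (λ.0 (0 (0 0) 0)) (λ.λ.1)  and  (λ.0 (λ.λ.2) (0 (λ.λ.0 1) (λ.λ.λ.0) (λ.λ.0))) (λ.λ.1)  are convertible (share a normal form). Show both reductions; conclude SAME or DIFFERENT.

Term A:
  start: (λ.0 (0 (0 0) 0)) (λ.λ.1)
  [1] (λ.λ.1) ((λ.λ.1) ((λ.λ.1) (λ.λ.1)) (λ.λ.1))
  [2] λ.(λ.λ.1) ((λ.λ.1) (λ.λ.1)) (λ.λ.1)
  [3] λ.(λ.(λ.λ.1) (λ.λ.1)) (λ.λ.1)
  [4] λ.(λ.λ.1) (λ.λ.1)
  [5] λ.λ.λ.λ.1

Term B:
  start: (λ.0 (λ.λ.2) (0 (λ.λ.0 1) (λ.λ.λ.0) (λ.λ.0))) (λ.λ.1)
  [1] (λ.λ.1) (λ.λ.λ.λ.1) ((λ.λ.1) (λ.λ.0 1) (λ.λ.λ.0) (λ.λ.0))
  [2] (λ.λ.λ.λ.λ.1) ((λ.λ.1) (λ.λ.0 1) (λ.λ.λ.0) (λ.λ.0))
  [3] λ.λ.λ.λ.1

Answer: SAME — A ⇓ λ.λ.λ.λ.1, B ⇓ λ.λ.λ.λ.1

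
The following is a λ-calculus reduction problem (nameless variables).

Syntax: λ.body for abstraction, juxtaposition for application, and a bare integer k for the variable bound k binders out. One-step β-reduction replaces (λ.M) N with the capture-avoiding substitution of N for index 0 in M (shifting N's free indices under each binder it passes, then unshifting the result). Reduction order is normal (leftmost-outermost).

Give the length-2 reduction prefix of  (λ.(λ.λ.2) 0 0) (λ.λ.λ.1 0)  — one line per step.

  start: (λ.(λ.λ.2) 0 0) (λ.λ.λ.1 0)
  [1] (λ.λ.λ.λ.λ.1 0) (λ.λ.λ.1 0) (λ.λ.λ.1 0)
  [2] (λ.λ.λ.λ.1 0) (λ.λ.λ.1 0)

Answer: after 2 steps: (λ.λ.λ.λ.1 0) (λ.λ.λ.1 0)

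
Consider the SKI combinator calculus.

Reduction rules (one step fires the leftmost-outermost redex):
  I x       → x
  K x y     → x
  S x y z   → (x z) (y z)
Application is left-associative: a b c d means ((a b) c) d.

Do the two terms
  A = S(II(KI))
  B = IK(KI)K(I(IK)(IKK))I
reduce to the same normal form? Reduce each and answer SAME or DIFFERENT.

Term A:
  start: S(II(KI))
  step 1: S(I(KI))
  step 2: S(KI)

Term B:
  start: IK(KI)K(I(IK)(IKK))I
  step 1: K(KI)K(I(IK)(IKK))I
  step 2: KI(I(IK)(IKK))I
  step 3: II
  step 4: I

Answer: DIFFERENT — A ⇓ S(KI), B ⇓ I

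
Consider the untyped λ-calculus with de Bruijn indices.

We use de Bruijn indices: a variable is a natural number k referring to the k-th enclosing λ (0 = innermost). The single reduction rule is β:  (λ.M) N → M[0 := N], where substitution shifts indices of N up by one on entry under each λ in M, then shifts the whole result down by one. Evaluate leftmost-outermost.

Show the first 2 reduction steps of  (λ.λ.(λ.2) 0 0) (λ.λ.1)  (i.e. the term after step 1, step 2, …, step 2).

Answer: after 2 steps: λ.(λ.λ.1) 0

Derivation:
  start: (λ.λ.(λ.2) 0 0) (λ.λ.1)
  step 1: λ.(λ.λ.λ.1) 0 0
  step 2: λ.(λ.λ.1) 0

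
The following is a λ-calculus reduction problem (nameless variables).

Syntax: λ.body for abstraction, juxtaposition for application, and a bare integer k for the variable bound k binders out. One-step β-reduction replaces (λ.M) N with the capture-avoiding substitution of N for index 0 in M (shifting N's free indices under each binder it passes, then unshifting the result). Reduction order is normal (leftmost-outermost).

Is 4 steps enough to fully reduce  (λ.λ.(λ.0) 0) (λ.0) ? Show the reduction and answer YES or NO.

Answer: YES — reaches normal form λ.0 in 2 ≤ 4 steps

Derivation:
  start: (λ.λ.(λ.0) 0) (λ.0)
  [1] λ.(λ.0) 0
  [2] λ.0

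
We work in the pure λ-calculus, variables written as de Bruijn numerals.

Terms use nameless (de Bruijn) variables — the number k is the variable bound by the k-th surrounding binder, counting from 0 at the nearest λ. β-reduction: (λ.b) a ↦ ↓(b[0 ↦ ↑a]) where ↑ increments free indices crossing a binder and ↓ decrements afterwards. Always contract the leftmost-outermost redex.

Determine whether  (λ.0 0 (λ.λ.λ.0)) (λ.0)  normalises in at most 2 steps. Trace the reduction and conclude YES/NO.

  start: (λ.0 0 (λ.λ.λ.0)) (λ.0)
  step 1: (λ.0) (λ.0) (λ.λ.λ.0)
  step 2: (λ.0) (λ.λ.λ.0)

Answer: NO — after 2 steps the term is (λ.0) (λ.λ.λ.0), not yet normal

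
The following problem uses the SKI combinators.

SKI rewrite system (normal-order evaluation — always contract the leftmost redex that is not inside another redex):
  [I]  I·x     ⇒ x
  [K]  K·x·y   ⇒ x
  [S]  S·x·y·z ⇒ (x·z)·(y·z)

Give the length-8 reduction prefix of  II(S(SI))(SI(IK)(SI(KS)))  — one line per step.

  start: II(S(SI))(SI(IK)(SI(KS)))
  step 1: I(S(SI))(SI(IK)(SI(KS)))
  step 2: S(SI)(SI(IK)(SI(KS)))
  step 3: S(SI)(I(SI(KS))(IK(SI(KS))))
  step 4: S(SI)(SI(KS)(IK(SI(KS))))
  step 5: S(SI)(I(IK(SI(KS)))(KS(IK(SI(KS)))))
  step 6: S(SI)(IK(SI(KS))(KS(IK(SI(KS)))))
  step 7: S(SI)(K(SI(KS))(KS(IK(SI(KS)))))
  step 8: S(SI)(SI(KS))

Answer: after 8 steps: S(SI)(SI(KS))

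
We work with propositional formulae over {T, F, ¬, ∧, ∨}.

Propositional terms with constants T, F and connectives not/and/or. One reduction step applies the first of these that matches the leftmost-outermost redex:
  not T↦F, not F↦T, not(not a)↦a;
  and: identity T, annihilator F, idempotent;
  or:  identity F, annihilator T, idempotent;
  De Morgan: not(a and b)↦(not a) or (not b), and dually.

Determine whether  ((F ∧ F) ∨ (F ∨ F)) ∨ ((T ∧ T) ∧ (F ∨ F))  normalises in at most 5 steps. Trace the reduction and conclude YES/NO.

  start: ((F ∧ F) ∨ (F ∨ F)) ∨ ((T ∧ T) ∧ (F ∨ F))
  [1] (F ∨ (F ∨ F)) ∨ ((T ∧ T) ∧ (F ∨ F))
  [2] (F ∨ F) ∨ ((T ∧ T) ∧ (F ∨ F))
  [3] F ∨ ((T ∧ T) ∧ (F ∨ F))
  [4] (T ∧ T) ∧ (F ∨ F)
  [5] T ∧ (F ∨ F)

Answer: NO — after 5 steps the term is T ∧ (F ∨ F), not yet normal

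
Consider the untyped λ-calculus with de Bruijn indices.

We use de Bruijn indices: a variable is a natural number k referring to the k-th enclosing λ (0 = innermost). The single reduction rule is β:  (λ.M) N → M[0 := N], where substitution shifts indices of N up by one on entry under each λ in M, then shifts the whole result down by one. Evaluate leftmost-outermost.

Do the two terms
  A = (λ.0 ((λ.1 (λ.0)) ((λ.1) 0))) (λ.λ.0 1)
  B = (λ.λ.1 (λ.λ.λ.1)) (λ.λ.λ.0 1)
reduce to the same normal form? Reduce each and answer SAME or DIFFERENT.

Answer: DIFFERENT — A ⇓ λ.0 (λ.0 (λ.0)), B ⇓ λ.λ.λ.0 1

Derivation:
Term A:
  start: (λ.0 ((λ.1 (λ.0)) ((λ.1) 0))) (λ.λ.0 1)
  →1  (λ.λ.0 1) ((λ.(λ.λ.0 1) (λ.0)) ((λ.λ.λ.0 1) (λ.λ.0 1)))
  →2  λ.0 ((λ.(λ.λ.0 1) (λ.0)) ((λ.λ.λ.0 1) (λ.λ.0 1)))
  →3  λ.0 ((λ.λ.0 1) (λ.0))
  →4  λ.0 (λ.0 (λ.0))

Term B:
  start: (λ.λ.1 (λ.λ.λ.1)) (λ.λ.λ.0 1)
  →1  λ.(λ.λ.λ.0 1) (λ.λ.λ.1)
  →2  λ.λ.λ.0 1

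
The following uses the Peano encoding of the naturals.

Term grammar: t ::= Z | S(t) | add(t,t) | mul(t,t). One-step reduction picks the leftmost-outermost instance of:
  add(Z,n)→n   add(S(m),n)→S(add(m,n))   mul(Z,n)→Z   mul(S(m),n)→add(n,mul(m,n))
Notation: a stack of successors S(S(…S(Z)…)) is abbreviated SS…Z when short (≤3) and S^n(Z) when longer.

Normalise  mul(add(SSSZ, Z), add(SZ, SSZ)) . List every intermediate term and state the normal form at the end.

  start: mul(add(SSSZ, Z), add(SZ, SSZ))
  →1  mul(S(add(SSZ, Z)), add(SZ, SSZ))
  →2  add(add(SZ, SSZ), mul(add(SSZ, Z), add(SZ, SSZ)))
  →3  add(S(add(Z, SSZ)), mul(add(SSZ, Z), add(SZ, SSZ)))
  →4  S(add(add(Z, SSZ), mul(add(SSZ, Z), add(SZ, SSZ))))
  →5  S(add(SSZ, mul(add(SSZ, Z), add(SZ, SSZ))))
  →6  S(S(add(SZ, mul(add(SSZ, Z), add(SZ, SSZ)))))
  →7  S(S(S(add(Z, mul(add(SSZ, Z), add(SZ, SSZ))))))
  →8  S(S(S(mul(add(SSZ, Z), add(SZ, SSZ)))))
  →9  S(S(S(mul(S(add(SZ, Z)), add(SZ, SSZ)))))
  →10  S(S(S(add(add(SZ, SSZ), mul(add(SZ, Z), add(SZ, SSZ))))))
  →11  S(S(S(add(S(add(Z, SSZ)), mul(add(SZ, Z), add(SZ, SSZ))))))
  →12  S(S(S(S(add(add(Z, SSZ), mul(add(SZ, Z), add(SZ, SSZ)))))))
  →13  S(S(S(S(add(SSZ, mul(add(SZ, Z), add(SZ, SSZ)))))))
  →14  S(S(S(S(S(add(SZ, mul(add(SZ, Z), add(SZ, SSZ))))))))
  →15  S(S(S(S(S(S(add(Z, mul(add(SZ, Z), add(SZ, SSZ)))))))))
  →16  S(S(S(S(S(S(mul(add(SZ, Z), add(SZ, SSZ))))))))
  →17  S(S(S(S(S(S(mul(S(add(Z, Z)), add(SZ, SSZ))))))))
  →18  S(S(S(S(S(S(add(add(SZ, SSZ), mul(add(Z, Z), add(SZ, SSZ)))))))))
  →19  S(S(S(S(S(S(add(S(add(Z, SSZ)), mul(add(Z, Z), add(SZ, SSZ)))))))))
  →20  S(S(S(S(S(S(S(add(add(Z, SSZ), mul(add(Z, Z), add(SZ, SSZ))))))))))
  →21  S(S(S(S(S(S(S(add(SSZ, mul(add(Z, Z), add(SZ, SSZ))))))))))
  →22  S(S(S(S(S(S(S(S(add(SZ, mul(add(Z, Z), add(SZ, SSZ)))))))))))
  →23  S(S(S(S(S(S(S(S(S(add(Z, mul(add(Z, Z), add(SZ, SSZ))))))))))))
  →24  S(S(S(S(S(S(S(S(S(mul(add(Z, Z), add(SZ, SSZ)))))))))))
  →25  S(S(S(S(S(S(S(S(S(mul(Z, add(SZ, SSZ)))))))))))
  →26  S^9(Z)

Answer: normal form = S^9(Z)  (in 26 steps)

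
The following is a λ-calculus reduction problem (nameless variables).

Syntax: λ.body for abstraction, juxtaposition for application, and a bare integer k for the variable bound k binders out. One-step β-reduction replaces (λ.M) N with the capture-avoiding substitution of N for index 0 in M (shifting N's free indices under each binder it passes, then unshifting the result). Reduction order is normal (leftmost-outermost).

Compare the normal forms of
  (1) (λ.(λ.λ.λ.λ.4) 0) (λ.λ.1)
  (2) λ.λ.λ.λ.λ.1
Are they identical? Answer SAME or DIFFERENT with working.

Term A:
  start: (λ.(λ.λ.λ.λ.4) 0) (λ.λ.1)
  step 1: (λ.λ.λ.λ.λ.λ.1) (λ.λ.1)
  step 2: λ.λ.λ.λ.λ.1

Term B:
  start: λ.λ.λ.λ.λ.1

Answer: SAME — A ⇓ λ.λ.λ.λ.λ.1, B ⇓ λ.λ.λ.λ.λ.1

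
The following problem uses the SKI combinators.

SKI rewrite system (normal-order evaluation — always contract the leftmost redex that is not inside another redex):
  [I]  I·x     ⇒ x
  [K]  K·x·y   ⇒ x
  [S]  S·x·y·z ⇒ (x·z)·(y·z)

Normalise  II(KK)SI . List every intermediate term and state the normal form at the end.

  start: II(KK)SI
  [1] I(KK)SI
  [2] KKSI
  [3] KI

Answer: normal form = KI  (in 3 steps)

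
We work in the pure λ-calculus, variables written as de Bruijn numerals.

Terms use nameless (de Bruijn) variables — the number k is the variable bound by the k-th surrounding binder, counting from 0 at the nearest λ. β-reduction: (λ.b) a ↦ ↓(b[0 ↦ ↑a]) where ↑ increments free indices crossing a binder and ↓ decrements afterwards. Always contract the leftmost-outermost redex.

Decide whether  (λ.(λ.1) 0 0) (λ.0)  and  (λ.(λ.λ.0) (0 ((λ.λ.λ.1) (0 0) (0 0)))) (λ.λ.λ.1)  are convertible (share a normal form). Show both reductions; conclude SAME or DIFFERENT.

Answer: SAME — A ⇓ λ.0, B ⇓ λ.0

Working:
Term A:
  start: (λ.(λ.1) 0 0) (λ.0)
  [1] (λ.λ.0) (λ.0) (λ.0)
  [2] (λ.0) (λ.0)
  [3] λ.0

Term B:
  start: (λ.(λ.λ.0) (0 ((λ.λ.λ.1) (0 0) (0 0)))) (λ.λ.λ.1)
  [1] (λ.λ.0) ((λ.λ.λ.1) ((λ.λ.λ.1) ((λ.λ.λ.1) (λ.λ.λ.1)) ((λ.λ.λ.1) (λ.λ.λ.1))))
  [2] λ.0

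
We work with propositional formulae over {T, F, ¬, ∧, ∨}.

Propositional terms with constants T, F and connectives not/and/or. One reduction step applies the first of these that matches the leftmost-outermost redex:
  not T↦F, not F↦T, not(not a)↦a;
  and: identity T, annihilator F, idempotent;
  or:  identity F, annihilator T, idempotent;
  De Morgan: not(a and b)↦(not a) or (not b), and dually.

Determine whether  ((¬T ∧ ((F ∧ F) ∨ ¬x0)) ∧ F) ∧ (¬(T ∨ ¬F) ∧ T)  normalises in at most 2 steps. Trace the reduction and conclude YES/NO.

  start: ((¬T ∧ ((F ∧ F) ∨ ¬x0)) ∧ F) ∧ (¬(T ∨ ¬F) ∧ T)
  [1] F ∧ (¬(T ∨ ¬F) ∧ T)
  [2] F

Answer: YES — reaches normal form F in 2 ≤ 2 steps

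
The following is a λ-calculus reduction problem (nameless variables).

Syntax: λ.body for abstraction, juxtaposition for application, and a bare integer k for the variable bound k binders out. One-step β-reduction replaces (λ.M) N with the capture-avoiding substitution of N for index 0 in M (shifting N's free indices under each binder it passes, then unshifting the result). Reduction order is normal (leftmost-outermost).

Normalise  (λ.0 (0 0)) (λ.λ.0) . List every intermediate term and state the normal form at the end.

  start: (λ.0 (0 0)) (λ.λ.0)
  step 1: (λ.λ.0) ((λ.λ.0) (λ.λ.0))
  step 2: λ.0

Answer: normal form = λ.0  (in 2 steps)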